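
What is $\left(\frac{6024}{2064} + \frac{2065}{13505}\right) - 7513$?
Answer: $- \frac{1744451249}{232286} \approx -7509.9$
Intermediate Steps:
$\left(\frac{6024}{2064} + \frac{2065}{13505}\right) - 7513 = \left(6024 \cdot \frac{1}{2064} + 2065 \cdot \frac{1}{13505}\right) - 7513 = \left(\frac{251}{86} + \frac{413}{2701}\right) - 7513 = \frac{713469}{232286} - 7513 = - \frac{1744451249}{232286}$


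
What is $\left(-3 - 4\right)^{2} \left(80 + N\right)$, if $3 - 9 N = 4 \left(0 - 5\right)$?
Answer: $\frac{36407}{9} \approx 4045.2$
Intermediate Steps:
$N = \frac{23}{9}$ ($N = \frac{1}{3} - \frac{4 \left(0 - 5\right)}{9} = \frac{1}{3} - \frac{4 \left(-5\right)}{9} = \frac{1}{3} - - \frac{20}{9} = \frac{1}{3} + \frac{20}{9} = \frac{23}{9} \approx 2.5556$)
$\left(-3 - 4\right)^{2} \left(80 + N\right) = \left(-3 - 4\right)^{2} \left(80 + \frac{23}{9}\right) = \left(-7\right)^{2} \cdot \frac{743}{9} = 49 \cdot \frac{743}{9} = \frac{36407}{9}$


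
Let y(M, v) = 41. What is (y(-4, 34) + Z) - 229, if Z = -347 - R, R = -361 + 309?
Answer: -483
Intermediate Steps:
R = -52
Z = -295 (Z = -347 - 1*(-52) = -347 + 52 = -295)
(y(-4, 34) + Z) - 229 = (41 - 295) - 229 = -254 - 229 = -483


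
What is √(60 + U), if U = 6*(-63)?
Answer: I*√318 ≈ 17.833*I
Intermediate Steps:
U = -378
√(60 + U) = √(60 - 378) = √(-318) = I*√318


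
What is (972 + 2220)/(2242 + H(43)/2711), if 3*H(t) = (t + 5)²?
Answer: 4326756/3039415 ≈ 1.4235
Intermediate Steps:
H(t) = (5 + t)²/3 (H(t) = (t + 5)²/3 = (5 + t)²/3)
(972 + 2220)/(2242 + H(43)/2711) = (972 + 2220)/(2242 + ((5 + 43)²/3)/2711) = 3192/(2242 + ((⅓)*48²)*(1/2711)) = 3192/(2242 + ((⅓)*2304)*(1/2711)) = 3192/(2242 + 768*(1/2711)) = 3192/(2242 + 768/2711) = 3192/(6078830/2711) = 3192*(2711/6078830) = 4326756/3039415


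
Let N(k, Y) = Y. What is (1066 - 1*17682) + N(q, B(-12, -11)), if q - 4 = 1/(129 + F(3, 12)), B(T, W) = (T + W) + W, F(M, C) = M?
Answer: -16650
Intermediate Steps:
B(T, W) = T + 2*W
q = 529/132 (q = 4 + 1/(129 + 3) = 4 + 1/132 = 529/132 ≈ 4.0076)
(1066 - 1*17682) + N(q, B(-12, -11)) = (1066 - 1*17682) + (-12 + 2*(-11)) = (1066 - 17682) + (-12 - 22) = -16616 - 34 = -16650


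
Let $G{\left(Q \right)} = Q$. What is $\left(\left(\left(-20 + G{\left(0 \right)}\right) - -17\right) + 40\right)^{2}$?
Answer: $1369$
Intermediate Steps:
$\left(\left(\left(-20 + G{\left(0 \right)}\right) - -17\right) + 40\right)^{2} = \left(\left(\left(-20 + 0\right) - -17\right) + 40\right)^{2} = \left(\left(-20 + 17\right) + 40\right)^{2} = \left(-3 + 40\right)^{2} = 37^{2} = 1369$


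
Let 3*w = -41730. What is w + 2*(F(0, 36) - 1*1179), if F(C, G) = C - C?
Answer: -16268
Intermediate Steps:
w = -13910 (w = (⅓)*(-41730) = -13910)
F(C, G) = 0
w + 2*(F(0, 36) - 1*1179) = -13910 + 2*(0 - 1*1179) = -13910 + 2*(0 - 1179) = -13910 + 2*(-1179) = -13910 - 2358 = -16268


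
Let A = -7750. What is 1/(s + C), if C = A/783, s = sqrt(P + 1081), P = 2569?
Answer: 121365/43554247 + 613089*sqrt(146)/435542470 ≈ 0.019795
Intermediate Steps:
s = 5*sqrt(146) (s = sqrt(2569 + 1081) = sqrt(3650) = 5*sqrt(146) ≈ 60.415)
C = -7750/783 ≈ -9.8978
1/(s + C) = 1/(5*sqrt(146) - 7750/783) = 1/(-7750/783 + 5*sqrt(146))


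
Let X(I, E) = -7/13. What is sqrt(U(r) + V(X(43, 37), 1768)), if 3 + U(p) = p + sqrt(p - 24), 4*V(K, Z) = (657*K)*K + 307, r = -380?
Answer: sqrt(-43708 + 338*I*sqrt(101))/13 ≈ 0.62445 + 16.094*I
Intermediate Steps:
X(I, E) = -7/13 (X(I, E) = -7*1/13 = -7/13)
V(K, Z) = 307/4 + 657*K**2/4 (V(K, Z) = ((657*K)*K + 307)/4 = (657*K**2 + 307)/4 = (307 + 657*K**2)/4 = 307/4 + 657*K**2/4)
U(p) = -3 + p + sqrt(-24 + p) (U(p) = -3 + (p + sqrt(p - 24)) = -3 + (p + sqrt(-24 + p)) = -3 + p + sqrt(-24 + p))
sqrt(U(r) + V(X(43, 37), 1768)) = sqrt((-3 - 380 + sqrt(-24 - 380)) + (307/4 + 657*(-7/13)**2/4)) = sqrt((-3 - 380 + sqrt(-404)) + (307/4 + (657/4)*(49/169))) = sqrt((-3 - 380 + 2*I*sqrt(101)) + (307/4 + 32193/676)) = sqrt((-383 + 2*I*sqrt(101)) + 21019/169) = sqrt(-43708/169 + 2*I*sqrt(101))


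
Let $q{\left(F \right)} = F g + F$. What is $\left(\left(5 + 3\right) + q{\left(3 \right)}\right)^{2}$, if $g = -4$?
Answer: $1$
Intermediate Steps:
$q{\left(F \right)} = - 3 F$ ($q{\left(F \right)} = F \left(-4\right) + F = - 4 F + F = - 3 F$)
$\left(\left(5 + 3\right) + q{\left(3 \right)}\right)^{2} = \left(\left(5 + 3\right) - 9\right)^{2} = \left(8 - 9\right)^{2} = \left(-1\right)^{2} = 1$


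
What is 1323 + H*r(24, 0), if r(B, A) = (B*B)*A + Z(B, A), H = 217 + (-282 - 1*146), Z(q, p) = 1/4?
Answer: 5081/4 ≈ 1270.3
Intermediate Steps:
Z(q, p) = ¼
H = -211 (H = 217 + (-282 - 146) = 217 - 428 = -211)
r(B, A) = ¼ + A*B² (r(B, A) = (B*B)*A + ¼ = B²*A + ¼ = A*B² + ¼ = ¼ + A*B²)
1323 + H*r(24, 0) = 1323 - 211*(¼ + 0*24²) = 1323 - 211*(¼ + 0*576) = 1323 - 211*(¼ + 0) = 1323 - 211*¼ = 1323 - 211/4 = 5081/4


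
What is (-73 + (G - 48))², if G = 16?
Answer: 11025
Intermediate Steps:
(-73 + (G - 48))² = (-73 + (16 - 48))² = (-73 - 32)² = (-105)² = 11025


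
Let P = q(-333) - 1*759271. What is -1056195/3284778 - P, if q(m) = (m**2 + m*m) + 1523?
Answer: 83835305165/156418 ≈ 5.3597e+5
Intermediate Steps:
q(m) = 1523 + 2*m**2 (q(m) = (m**2 + m**2) + 1523 = 2*m**2 + 1523 = 1523 + 2*m**2)
P = -535970 (P = (1523 + 2*(-333)**2) - 1*759271 = (1523 + 2*110889) - 759271 = (1523 + 221778) - 759271 = 223301 - 759271 = -535970)
-1056195/3284778 - P = -1056195/3284778 - 1*(-535970) = -1056195*1/3284778 + 535970 = -50295/156418 + 535970 = 83835305165/156418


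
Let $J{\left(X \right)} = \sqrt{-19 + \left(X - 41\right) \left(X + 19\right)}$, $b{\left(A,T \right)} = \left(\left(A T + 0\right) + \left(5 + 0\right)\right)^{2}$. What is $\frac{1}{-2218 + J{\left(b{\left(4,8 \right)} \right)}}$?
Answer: $- \frac{2218}{3076279} - \frac{3 \sqrt{204805}}{3076279} \approx -0.0011623$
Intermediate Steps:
$b{\left(A,T \right)} = \left(5 + A T\right)^{2}$ ($b{\left(A,T \right)} = \left(A T + 5\right)^{2} = \left(5 + A T\right)^{2}$)
$J{\left(X \right)} = \sqrt{-19 + \left(-41 + X\right) \left(19 + X\right)}$
$\frac{1}{-2218 + J{\left(b{\left(4,8 \right)} \right)}} = \frac{1}{-2218 + \sqrt{-798 + \left(\left(5 + 4 \cdot 8\right)^{2}\right)^{2} - 22 \left(5 + 4 \cdot 8\right)^{2}}} = \frac{1}{-2218 + \sqrt{-798 + \left(\left(5 + 32\right)^{2}\right)^{2} - 22 \left(5 + 32\right)^{2}}} = \frac{1}{-2218 + \sqrt{-798 + \left(37^{2}\right)^{2} - 22 \cdot 37^{2}}} = \frac{1}{-2218 + \sqrt{-798 + 1369^{2} - 30118}} = \frac{1}{-2218 + \sqrt{-798 + 1874161 - 30118}} = \frac{1}{-2218 + \sqrt{1843245}} = \frac{1}{-2218 + 3 \sqrt{204805}}$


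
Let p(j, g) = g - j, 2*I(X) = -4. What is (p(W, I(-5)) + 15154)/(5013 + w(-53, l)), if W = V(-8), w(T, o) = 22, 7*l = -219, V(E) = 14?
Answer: 15138/5035 ≈ 3.0066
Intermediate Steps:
I(X) = -2 (I(X) = (½)*(-4) = -2)
l = -219/7 (l = (⅐)*(-219) = -219/7 ≈ -31.286)
W = 14
(p(W, I(-5)) + 15154)/(5013 + w(-53, l)) = ((-2 - 1*14) + 15154)/(5013 + 22) = ((-2 - 14) + 15154)/5035 = (-16 + 15154)*(1/5035) = 15138*(1/5035) = 15138/5035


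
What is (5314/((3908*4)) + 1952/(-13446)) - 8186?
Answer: -430139245453/52546968 ≈ -8185.8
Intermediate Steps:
(5314/((3908*4)) + 1952/(-13446)) - 8186 = (5314/15632 + 1952*(-1/13446)) - 8186 = (5314*(1/15632) - 976/6723) - 8186 = (2657/7816 - 976/6723) - 8186 = 10234595/52546968 - 8186 = -430139245453/52546968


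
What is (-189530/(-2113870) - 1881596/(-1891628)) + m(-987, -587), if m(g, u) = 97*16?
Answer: 14114203603432/9087853819 ≈ 1553.1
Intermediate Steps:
m(g, u) = 1552
(-189530/(-2113870) - 1881596/(-1891628)) + m(-987, -587) = (-189530/(-2113870) - 1881596/(-1891628)) + 1552 = (-189530*(-1/2113870) - 1881596*(-1/1891628)) + 1552 = (1723/19217 + 470399/472907) + 1552 = 9854476344/9087853819 + 1552 = 14114203603432/9087853819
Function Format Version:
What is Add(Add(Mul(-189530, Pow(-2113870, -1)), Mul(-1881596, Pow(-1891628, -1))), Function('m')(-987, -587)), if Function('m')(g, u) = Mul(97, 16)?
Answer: Rational(14114203603432, 9087853819) ≈ 1553.1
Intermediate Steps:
Function('m')(g, u) = 1552
Add(Add(Mul(-189530, Pow(-2113870, -1)), Mul(-1881596, Pow(-1891628, -1))), Function('m')(-987, -587)) = Add(Add(Mul(-189530, Pow(-2113870, -1)), Mul(-1881596, Pow(-1891628, -1))), 1552) = Add(Add(Mul(-189530, Rational(-1, 2113870)), Mul(-1881596, Rational(-1, 1891628))), 1552) = Add(Add(Rational(1723, 19217), Rational(470399, 472907)), 1552) = Add(Rational(9854476344, 9087853819), 1552) = Rational(14114203603432, 9087853819)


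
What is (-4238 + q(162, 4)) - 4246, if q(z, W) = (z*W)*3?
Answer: -6540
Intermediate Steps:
q(z, W) = 3*W*z (q(z, W) = (W*z)*3 = 3*W*z)
(-4238 + q(162, 4)) - 4246 = (-4238 + 3*4*162) - 4246 = (-4238 + 1944) - 4246 = -2294 - 4246 = -6540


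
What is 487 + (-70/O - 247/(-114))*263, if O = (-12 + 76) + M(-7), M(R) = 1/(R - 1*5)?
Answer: 3538027/4602 ≈ 768.80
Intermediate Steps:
M(R) = 1/(-5 + R) (M(R) = 1/(R - 5) = 1/(-5 + R))
O = 767/12 (O = (-12 + 76) + 1/(-5 - 7) = 64 + 1/(-12) = 64 - 1/12 = 767/12 ≈ 63.917)
487 + (-70/O - 247/(-114))*263 = 487 + (-70/767/12 - 247/(-114))*263 = 487 + (-70*12/767 - 247*(-1/114))*263 = 487 + (-840/767 + 13/6)*263 = 487 + (4931/4602)*263 = 487 + 1296853/4602 = 3538027/4602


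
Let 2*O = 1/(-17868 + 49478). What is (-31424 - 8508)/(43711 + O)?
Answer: -2524501040/2763409421 ≈ -0.91355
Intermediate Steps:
O = 1/63220 (O = 1/(2*(-17868 + 49478)) = (½)/31610 = (½)*(1/31610) = 1/63220 ≈ 1.5818e-5)
(-31424 - 8508)/(43711 + O) = (-31424 - 8508)/(43711 + 1/63220) = -39932/2763409421/63220 = -39932*63220/2763409421 = -2524501040/2763409421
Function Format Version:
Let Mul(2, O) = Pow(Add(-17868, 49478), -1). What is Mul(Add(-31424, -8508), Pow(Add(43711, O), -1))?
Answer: Rational(-2524501040, 2763409421) ≈ -0.91355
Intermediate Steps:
O = Rational(1, 63220) (O = Mul(Rational(1, 2), Pow(Add(-17868, 49478), -1)) = Mul(Rational(1, 2), Pow(31610, -1)) = Mul(Rational(1, 2), Rational(1, 31610)) = Rational(1, 63220) ≈ 1.5818e-5)
Mul(Add(-31424, -8508), Pow(Add(43711, O), -1)) = Mul(Add(-31424, -8508), Pow(Add(43711, Rational(1, 63220)), -1)) = Mul(-39932, Pow(Rational(2763409421, 63220), -1)) = Mul(-39932, Rational(63220, 2763409421)) = Rational(-2524501040, 2763409421)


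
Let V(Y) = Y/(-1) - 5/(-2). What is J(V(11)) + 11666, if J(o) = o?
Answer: 23315/2 ≈ 11658.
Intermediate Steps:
V(Y) = 5/2 - Y (V(Y) = Y*(-1) - 5*(-½) = -Y + 5/2 = 5/2 - Y)
J(V(11)) + 11666 = (5/2 - 1*11) + 11666 = (5/2 - 11) + 11666 = -17/2 + 11666 = 23315/2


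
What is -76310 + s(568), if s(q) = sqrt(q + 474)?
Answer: -76310 + sqrt(1042) ≈ -76278.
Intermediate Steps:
s(q) = sqrt(474 + q)
-76310 + s(568) = -76310 + sqrt(474 + 568) = -76310 + sqrt(1042)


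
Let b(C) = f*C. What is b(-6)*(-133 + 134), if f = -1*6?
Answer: 36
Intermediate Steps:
f = -6
b(C) = -6*C
b(-6)*(-133 + 134) = (-6*(-6))*(-133 + 134) = 36*1 = 36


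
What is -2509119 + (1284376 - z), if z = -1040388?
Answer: -184355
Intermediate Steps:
-2509119 + (1284376 - z) = -2509119 + (1284376 - 1*(-1040388)) = -2509119 + (1284376 + 1040388) = -2509119 + 2324764 = -184355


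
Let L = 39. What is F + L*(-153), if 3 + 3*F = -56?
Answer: -17960/3 ≈ -5986.7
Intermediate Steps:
F = -59/3 (F = -1 + (⅓)*(-56) = -1 - 56/3 = -59/3 ≈ -19.667)
F + L*(-153) = -59/3 + 39*(-153) = -59/3 - 5967 = -17960/3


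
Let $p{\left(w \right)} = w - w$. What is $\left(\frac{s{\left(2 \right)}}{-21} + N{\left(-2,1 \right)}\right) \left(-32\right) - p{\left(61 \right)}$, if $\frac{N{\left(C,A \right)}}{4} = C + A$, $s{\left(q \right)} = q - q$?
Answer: $128$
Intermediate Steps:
$p{\left(w \right)} = 0$
$s{\left(q \right)} = 0$
$N{\left(C,A \right)} = 4 A + 4 C$ ($N{\left(C,A \right)} = 4 \left(C + A\right) = 4 \left(A + C\right) = 4 A + 4 C$)
$\left(\frac{s{\left(2 \right)}}{-21} + N{\left(-2,1 \right)}\right) \left(-32\right) - p{\left(61 \right)} = \left(\frac{0}{-21} + \left(4 \cdot 1 + 4 \left(-2\right)\right)\right) \left(-32\right) - 0 = \left(0 \left(- \frac{1}{21}\right) + \left(4 - 8\right)\right) \left(-32\right) + 0 = \left(0 - 4\right) \left(-32\right) + 0 = \left(-4\right) \left(-32\right) + 0 = 128 + 0 = 128$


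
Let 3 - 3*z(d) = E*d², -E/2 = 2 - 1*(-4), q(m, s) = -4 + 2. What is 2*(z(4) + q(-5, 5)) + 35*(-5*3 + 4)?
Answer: -259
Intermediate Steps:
q(m, s) = -2
E = -12 (E = -2*(2 - 1*(-4)) = -2*(2 + 4) = -2*6 = -12)
z(d) = 1 + 4*d² (z(d) = 1 - (-4)*d² = 1 + 4*d²)
2*(z(4) + q(-5, 5)) + 35*(-5*3 + 4) = 2*((1 + 4*4²) - 2) + 35*(-5*3 + 4) = 2*((1 + 4*16) - 2) + 35*(-15 + 4) = 2*((1 + 64) - 2) + 35*(-11) = 2*(65 - 2) - 385 = 2*63 - 385 = 126 - 385 = -259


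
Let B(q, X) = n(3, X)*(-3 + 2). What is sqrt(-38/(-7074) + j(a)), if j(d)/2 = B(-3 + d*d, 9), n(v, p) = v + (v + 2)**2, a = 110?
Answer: I*sqrt(77834829)/1179 ≈ 7.483*I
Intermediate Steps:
n(v, p) = v + (2 + v)**2
B(q, X) = -28 (B(q, X) = (3 + (2 + 3)**2)*(-3 + 2) = (3 + 5**2)*(-1) = (3 + 25)*(-1) = 28*(-1) = -28)
j(d) = -56 (j(d) = 2*(-28) = -56)
sqrt(-38/(-7074) + j(a)) = sqrt(-38/(-7074) - 56) = sqrt(-38*(-1/7074) - 56) = sqrt(19/3537 - 56) = sqrt(-198053/3537) = I*sqrt(77834829)/1179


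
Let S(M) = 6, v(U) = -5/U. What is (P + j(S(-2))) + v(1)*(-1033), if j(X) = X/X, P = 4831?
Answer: 9997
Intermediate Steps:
j(X) = 1
(P + j(S(-2))) + v(1)*(-1033) = (4831 + 1) - 5/1*(-1033) = 4832 - 5*1*(-1033) = 4832 - 5*(-1033) = 4832 + 5165 = 9997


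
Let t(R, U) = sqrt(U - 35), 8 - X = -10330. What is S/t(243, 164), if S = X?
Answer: 3446*sqrt(129)/43 ≈ 910.21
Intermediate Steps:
X = 10338 (X = 8 - 1*(-10330) = 8 + 10330 = 10338)
t(R, U) = sqrt(-35 + U)
S = 10338
S/t(243, 164) = 10338/(sqrt(-35 + 164)) = 10338/(sqrt(129)) = 10338*(sqrt(129)/129) = 3446*sqrt(129)/43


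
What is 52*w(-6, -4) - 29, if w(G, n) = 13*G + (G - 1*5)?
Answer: -4657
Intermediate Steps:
w(G, n) = -5 + 14*G (w(G, n) = 13*G + (G - 5) = 13*G + (-5 + G) = -5 + 14*G)
52*w(-6, -4) - 29 = 52*(-5 + 14*(-6)) - 29 = 52*(-5 - 84) - 29 = 52*(-89) - 29 = -4628 - 29 = -4657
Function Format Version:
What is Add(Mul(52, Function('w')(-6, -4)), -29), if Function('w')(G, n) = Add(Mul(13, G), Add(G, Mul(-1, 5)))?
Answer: -4657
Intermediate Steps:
Function('w')(G, n) = Add(-5, Mul(14, G)) (Function('w')(G, n) = Add(Mul(13, G), Add(G, -5)) = Add(Mul(13, G), Add(-5, G)) = Add(-5, Mul(14, G)))
Add(Mul(52, Function('w')(-6, -4)), -29) = Add(Mul(52, Add(-5, Mul(14, -6))), -29) = Add(Mul(52, Add(-5, -84)), -29) = Add(Mul(52, -89), -29) = Add(-4628, -29) = -4657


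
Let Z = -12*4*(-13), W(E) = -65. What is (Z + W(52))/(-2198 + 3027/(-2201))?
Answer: -1230359/4840825 ≈ -0.25416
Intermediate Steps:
Z = 624 (Z = -48*(-13) = 624)
(Z + W(52))/(-2198 + 3027/(-2201)) = (624 - 65)/(-2198 + 3027/(-2201)) = 559/(-2198 + 3027*(-1/2201)) = 559/(-2198 - 3027/2201) = 559/(-4840825/2201) = 559*(-2201/4840825) = -1230359/4840825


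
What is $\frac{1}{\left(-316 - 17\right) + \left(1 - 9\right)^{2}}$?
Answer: $- \frac{1}{269} \approx -0.0037175$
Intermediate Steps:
$\frac{1}{\left(-316 - 17\right) + \left(1 - 9\right)^{2}} = \frac{1}{\left(-316 - 17\right) + \left(-8\right)^{2}} = \frac{1}{-333 + 64} = \frac{1}{-269} = - \frac{1}{269}$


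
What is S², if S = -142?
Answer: 20164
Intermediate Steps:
S² = (-142)² = 20164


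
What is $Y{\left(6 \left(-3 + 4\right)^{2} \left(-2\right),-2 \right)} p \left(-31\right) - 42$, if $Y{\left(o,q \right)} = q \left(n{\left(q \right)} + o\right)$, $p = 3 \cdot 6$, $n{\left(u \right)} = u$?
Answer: $-15666$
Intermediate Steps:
$p = 18$
$Y{\left(o,q \right)} = q \left(o + q\right)$ ($Y{\left(o,q \right)} = q \left(q + o\right) = q \left(o + q\right)$)
$Y{\left(6 \left(-3 + 4\right)^{2} \left(-2\right),-2 \right)} p \left(-31\right) - 42 = - 2 \left(6 \left(-3 + 4\right)^{2} \left(-2\right) - 2\right) 18 \left(-31\right) - 42 = - 2 \left(6 \cdot 1^{2} \left(-2\right) - 2\right) 18 \left(-31\right) - 42 = - 2 \left(6 \cdot 1 \left(-2\right) - 2\right) 18 \left(-31\right) - 42 = - 2 \left(6 \left(-2\right) - 2\right) 18 \left(-31\right) - 42 = - 2 \left(-12 - 2\right) 18 \left(-31\right) - 42 = \left(-2\right) \left(-14\right) 18 \left(-31\right) - 42 = 28 \cdot 18 \left(-31\right) - 42 = 504 \left(-31\right) - 42 = -15624 - 42 = -15666$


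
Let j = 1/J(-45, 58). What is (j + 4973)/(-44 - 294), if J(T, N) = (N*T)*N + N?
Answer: -57886485/3934372 ≈ -14.713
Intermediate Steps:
J(T, N) = N + T*N² (J(T, N) = T*N² + N = N + T*N²)
j = -1/151322 (j = 1/(58*(1 + 58*(-45))) = 1/(58*(1 - 2610)) = 1/(58*(-2609)) = 1/(-151322) = -1/151322 ≈ -6.6084e-6)
(j + 4973)/(-44 - 294) = (-1/151322 + 4973)/(-44 - 294) = (752524305/151322)/(-338) = (752524305/151322)*(-1/338) = -57886485/3934372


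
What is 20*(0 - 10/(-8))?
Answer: 25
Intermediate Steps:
20*(0 - 10/(-8)) = 20*(0 - 10*(-⅛)) = 20*(0 + 5/4) = 20*(5/4) = 25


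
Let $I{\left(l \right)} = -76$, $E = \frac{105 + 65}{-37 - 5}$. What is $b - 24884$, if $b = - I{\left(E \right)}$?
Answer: $-24808$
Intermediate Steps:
$E = - \frac{85}{21}$ ($E = \frac{170}{-42} = 170 \left(- \frac{1}{42}\right) = - \frac{85}{21} \approx -4.0476$)
$b = 76$ ($b = \left(-1\right) \left(-76\right) = 76$)
$b - 24884 = 76 - 24884 = -24808$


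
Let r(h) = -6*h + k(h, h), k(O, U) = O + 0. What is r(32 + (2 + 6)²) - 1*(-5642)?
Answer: 5162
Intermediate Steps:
k(O, U) = O
r(h) = -5*h (r(h) = -6*h + h = -5*h)
r(32 + (2 + 6)²) - 1*(-5642) = -5*(32 + (2 + 6)²) - 1*(-5642) = -5*(32 + 8²) + 5642 = -5*(32 + 64) + 5642 = -5*96 + 5642 = -480 + 5642 = 5162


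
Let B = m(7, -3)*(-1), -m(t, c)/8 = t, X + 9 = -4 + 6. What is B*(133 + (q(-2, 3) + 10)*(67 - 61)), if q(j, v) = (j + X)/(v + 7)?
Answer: 52528/5 ≈ 10506.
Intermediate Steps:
X = -7 (X = -9 + (-4 + 6) = -9 + 2 = -7)
m(t, c) = -8*t
q(j, v) = (-7 + j)/(7 + v) (q(j, v) = (j - 7)/(v + 7) = (-7 + j)/(7 + v))
B = 56 (B = -8*7*(-1) = -56*(-1) = 56)
B*(133 + (q(-2, 3) + 10)*(67 - 61)) = 56*(133 + ((-7 - 2)/(7 + 3) + 10)*(67 - 61)) = 56*(133 + (-9/10 + 10)*6) = 56*(133 + (91/10)*6) = 56*(133 + 273/5) = 56*(938/5) = 52528/5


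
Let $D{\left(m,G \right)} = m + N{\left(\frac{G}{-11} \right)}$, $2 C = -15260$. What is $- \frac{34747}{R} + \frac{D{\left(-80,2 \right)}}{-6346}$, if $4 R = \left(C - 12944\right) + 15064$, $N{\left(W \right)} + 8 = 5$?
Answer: $\frac{23223031}{920170} \approx 25.238$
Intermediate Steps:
$N{\left(W \right)} = -3$ ($N{\left(W \right)} = -8 + 5 = -3$)
$C = -7630$ ($C = \frac{1}{2} \left(-15260\right) = -7630$)
$R = - \frac{2755}{2}$ ($R = \frac{\left(-7630 - 12944\right) + 15064}{4} = \frac{-20574 + 15064}{4} = \frac{1}{4} \left(-5510\right) = - \frac{2755}{2} \approx -1377.5$)
$D{\left(m,G \right)} = -3 + m$ ($D{\left(m,G \right)} = m - 3 = -3 + m$)
$- \frac{34747}{R} + \frac{D{\left(-80,2 \right)}}{-6346} = - \frac{34747}{- \frac{2755}{2}} + \frac{-3 - 80}{-6346} = \left(-34747\right) \left(- \frac{2}{2755}\right) - - \frac{83}{6346} = \frac{69494}{2755} + \frac{83}{6346} = \frac{23223031}{920170}$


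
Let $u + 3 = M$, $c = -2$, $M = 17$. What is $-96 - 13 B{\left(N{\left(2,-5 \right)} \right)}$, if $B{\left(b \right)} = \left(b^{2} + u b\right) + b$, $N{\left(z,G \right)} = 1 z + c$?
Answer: $-96$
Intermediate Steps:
$u = 14$ ($u = -3 + 17 = 14$)
$N{\left(z,G \right)} = -2 + z$ ($N{\left(z,G \right)} = 1 z - 2 = z - 2 = -2 + z$)
$B{\left(b \right)} = b^{2} + 15 b$ ($B{\left(b \right)} = \left(b^{2} + 14 b\right) + b = b^{2} + 15 b$)
$-96 - 13 B{\left(N{\left(2,-5 \right)} \right)} = -96 - 13 \left(-2 + 2\right) \left(15 + \left(-2 + 2\right)\right) = -96 - 13 \cdot 0 \left(15 + 0\right) = -96 - 13 \cdot 0 \cdot 15 = -96 - 0 = -96 + 0 = -96$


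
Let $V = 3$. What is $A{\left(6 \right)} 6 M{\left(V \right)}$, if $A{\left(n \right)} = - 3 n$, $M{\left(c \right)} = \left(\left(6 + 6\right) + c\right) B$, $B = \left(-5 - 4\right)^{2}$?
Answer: $-131220$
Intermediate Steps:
$B = 81$ ($B = \left(-9\right)^{2} = 81$)
$M{\left(c \right)} = 972 + 81 c$ ($M{\left(c \right)} = \left(\left(6 + 6\right) + c\right) 81 = \left(12 + c\right) 81 = 972 + 81 c$)
$A{\left(6 \right)} 6 M{\left(V \right)} = \left(-3\right) 6 \cdot 6 \left(972 + 81 \cdot 3\right) = \left(-18\right) 6 \left(972 + 243\right) = \left(-108\right) 1215 = -131220$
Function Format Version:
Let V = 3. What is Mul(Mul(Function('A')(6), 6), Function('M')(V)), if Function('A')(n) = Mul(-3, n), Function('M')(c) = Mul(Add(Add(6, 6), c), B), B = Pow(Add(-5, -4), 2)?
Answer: -131220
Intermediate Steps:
B = 81 (B = Pow(-9, 2) = 81)
Function('M')(c) = Add(972, Mul(81, c)) (Function('M')(c) = Mul(Add(Add(6, 6), c), 81) = Mul(Add(12, c), 81) = Add(972, Mul(81, c)))
Mul(Mul(Function('A')(6), 6), Function('M')(V)) = Mul(Mul(Mul(-3, 6), 6), Add(972, Mul(81, 3))) = Mul(Mul(-18, 6), Add(972, 243)) = Mul(-108, 1215) = -131220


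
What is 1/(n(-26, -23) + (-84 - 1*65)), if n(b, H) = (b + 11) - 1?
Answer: -1/165 ≈ -0.0060606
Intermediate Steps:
n(b, H) = 10 + b (n(b, H) = (11 + b) - 1 = 10 + b)
1/(n(-26, -23) + (-84 - 1*65)) = 1/((10 - 26) + (-84 - 1*65)) = 1/(-16 + (-84 - 65)) = 1/(-16 - 149) = 1/(-165) = -1/165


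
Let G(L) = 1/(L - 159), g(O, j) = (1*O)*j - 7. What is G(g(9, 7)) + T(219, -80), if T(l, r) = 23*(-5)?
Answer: -11846/103 ≈ -115.01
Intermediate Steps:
T(l, r) = -115
g(O, j) = -7 + O*j (g(O, j) = O*j - 7 = -7 + O*j)
G(L) = 1/(-159 + L)
G(g(9, 7)) + T(219, -80) = 1/(-159 + (-7 + 9*7)) - 115 = 1/(-159 + (-7 + 63)) - 115 = 1/(-159 + 56) - 115 = 1/(-103) - 115 = -1/103 - 115 = -11846/103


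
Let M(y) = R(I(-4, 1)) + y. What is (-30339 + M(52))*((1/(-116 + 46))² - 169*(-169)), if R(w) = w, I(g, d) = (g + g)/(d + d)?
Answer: -4239192160191/4900 ≈ -8.6514e+8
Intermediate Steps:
I(g, d) = g/d (I(g, d) = (2*g)/((2*d)) = (2*g)*(1/(2*d)) = g/d)
M(y) = -4 + y (M(y) = -4/1 + y = -4*1 + y = -4 + y)
(-30339 + M(52))*((1/(-116 + 46))² - 169*(-169)) = (-30339 + (-4 + 52))*((1/(-116 + 46))² - 169*(-169)) = (-30339 + 48)*((1/(-70))² + 28561) = -30291*((-1/70)² + 28561) = -30291*(1/4900 + 28561) = -30291*139948901/4900 = -4239192160191/4900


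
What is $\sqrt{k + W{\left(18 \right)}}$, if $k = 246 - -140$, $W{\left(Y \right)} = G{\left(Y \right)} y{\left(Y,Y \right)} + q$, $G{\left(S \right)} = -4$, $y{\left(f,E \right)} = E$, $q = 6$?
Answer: $8 \sqrt{5} \approx 17.889$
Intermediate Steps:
$W{\left(Y \right)} = 6 - 4 Y$ ($W{\left(Y \right)} = - 4 Y + 6 = 6 - 4 Y$)
$k = 386$ ($k = 246 + 140 = 386$)
$\sqrt{k + W{\left(18 \right)}} = \sqrt{386 + \left(6 - 72\right)} = \sqrt{386 - 66} = \sqrt{320} = 8 \sqrt{5}$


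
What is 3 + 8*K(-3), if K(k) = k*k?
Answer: 75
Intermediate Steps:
K(k) = k²
3 + 8*K(-3) = 3 + 8*(-3)² = 3 + 8*9 = 3 + 72 = 75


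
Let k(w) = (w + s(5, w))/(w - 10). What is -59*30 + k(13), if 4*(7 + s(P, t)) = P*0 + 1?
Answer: -21215/12 ≈ -1767.9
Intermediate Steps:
s(P, t) = -27/4 (s(P, t) = -7 + (P*0 + 1)/4 = -7 + (0 + 1)/4 = -7 + (¼)*1 = -7 + ¼ = -27/4)
k(w) = (-27/4 + w)/(-10 + w) (k(w) = (w - 27/4)/(w - 10) = (-27/4 + w)/(-10 + w))
-59*30 + k(13) = -59*30 + (-27/4 + 13)/(-10 + 13) = -1770 + (25/4)/3 = -1770 + (⅓)*(25/4) = -1770 + 25/12 = -21215/12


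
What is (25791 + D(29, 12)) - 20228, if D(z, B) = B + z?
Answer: 5604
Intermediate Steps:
(25791 + D(29, 12)) - 20228 = (25791 + (12 + 29)) - 20228 = (25791 + 41) - 20228 = 25832 - 20228 = 5604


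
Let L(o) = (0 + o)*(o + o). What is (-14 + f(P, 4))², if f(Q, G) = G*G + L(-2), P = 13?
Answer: 100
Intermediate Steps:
L(o) = 2*o² (L(o) = o*(2*o) = 2*o²)
f(Q, G) = 8 + G² (f(Q, G) = G*G + 2*(-2)² = G² + 2*4 = G² + 8 = 8 + G²)
(-14 + f(P, 4))² = (-14 + (8 + 4²))² = (-14 + (8 + 16))² = (-14 + 24)² = 10² = 100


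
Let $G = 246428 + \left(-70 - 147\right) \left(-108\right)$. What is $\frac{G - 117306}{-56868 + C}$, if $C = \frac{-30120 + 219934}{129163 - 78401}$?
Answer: $- \frac{3872074598}{1443271801} \approx -2.6828$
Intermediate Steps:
$G = 269864$ ($G = 246428 - -23436 = 246428 + 23436 = 269864$)
$C = \frac{94907}{25381}$ ($C = \frac{189814}{50762} = 189814 \cdot \frac{1}{50762} = \frac{94907}{25381} \approx 3.7393$)
$\frac{G - 117306}{-56868 + C} = \frac{269864 - 117306}{-56868 + \frac{94907}{25381}} = \frac{152558}{- \frac{1443271801}{25381}} = 152558 \left(- \frac{25381}{1443271801}\right) = - \frac{3872074598}{1443271801}$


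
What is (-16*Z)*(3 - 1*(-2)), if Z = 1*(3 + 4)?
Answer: -560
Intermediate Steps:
Z = 7 (Z = 1*7 = 7)
(-16*Z)*(3 - 1*(-2)) = (-16*7)*(3 - 1*(-2)) = -112*(3 + 2) = -112*5 = -560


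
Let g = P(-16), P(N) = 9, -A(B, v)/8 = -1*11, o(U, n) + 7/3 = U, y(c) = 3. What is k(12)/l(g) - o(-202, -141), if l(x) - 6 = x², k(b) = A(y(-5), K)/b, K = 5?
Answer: 53353/261 ≈ 204.42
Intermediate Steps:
o(U, n) = -7/3 + U
A(B, v) = 88 (A(B, v) = -(-8)*11 = -8*(-11) = 88)
k(b) = 88/b
g = 9
l(x) = 6 + x²
k(12)/l(g) - o(-202, -141) = (88/12)/(6 + 9²) - (-7/3 - 202) = (88*(1/12))/(6 + 81) - 1*(-613/3) = (22/3)/87 + 613/3 = (22/3)*(1/87) + 613/3 = 22/261 + 613/3 = 53353/261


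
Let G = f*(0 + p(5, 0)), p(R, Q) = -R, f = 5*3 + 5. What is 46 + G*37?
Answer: -3654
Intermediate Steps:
f = 20 (f = 15 + 5 = 20)
G = -100 (G = 20*(0 - 1*5) = 20*(0 - 5) = 20*(-5) = -100)
46 + G*37 = 46 - 100*37 = 46 - 3700 = -3654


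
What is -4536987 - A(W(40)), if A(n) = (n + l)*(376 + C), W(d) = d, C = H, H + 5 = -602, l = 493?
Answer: -4413864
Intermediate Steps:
H = -607 (H = -5 - 602 = -607)
C = -607
A(n) = -113883 - 231*n (A(n) = (n + 493)*(376 - 607) = (493 + n)*(-231) = -113883 - 231*n)
-4536987 - A(W(40)) = -4536987 - (-113883 - 231*40) = -4536987 - (-113883 - 9240) = -4536987 - 1*(-123123) = -4536987 + 123123 = -4413864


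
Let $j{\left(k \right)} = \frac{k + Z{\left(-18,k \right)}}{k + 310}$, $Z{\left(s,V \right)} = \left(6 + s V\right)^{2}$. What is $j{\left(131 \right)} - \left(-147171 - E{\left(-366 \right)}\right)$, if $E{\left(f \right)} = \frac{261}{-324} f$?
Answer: $\frac{141128935}{882} \approx 1.6001 \cdot 10^{5}$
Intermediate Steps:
$Z{\left(s,V \right)} = \left(6 + V s\right)^{2}$
$E{\left(f \right)} = - \frac{29 f}{36}$ ($E{\left(f \right)} = 261 \left(- \frac{1}{324}\right) f = - \frac{29 f}{36}$)
$j{\left(k \right)} = \frac{k + \left(6 - 18 k\right)^{2}}{310 + k}$ ($j{\left(k \right)} = \frac{k + \left(6 + k \left(-18\right)\right)^{2}}{k + 310} = \frac{k + \left(6 - 18 k\right)^{2}}{310 + k}$)
$j{\left(131 \right)} - \left(-147171 - E{\left(-366 \right)}\right) = \frac{131 + 36 \left(1 - 393\right)^{2}}{310 + 131} - \left(-147171 - \left(- \frac{29}{36}\right) \left(-366\right)\right) = \frac{131 + 36 \left(1 - 393\right)^{2}}{441} - \left(-147171 - \frac{1769}{6}\right) = \frac{131 + 36 \left(-392\right)^{2}}{441} - \left(-147171 - \frac{1769}{6}\right) = \frac{131 + 36 \cdot 153664}{441} - - \frac{884795}{6} = \frac{131 + 5531904}{441} + \frac{884795}{6} = \frac{1}{441} \cdot 5532035 + \frac{884795}{6} = \frac{5532035}{441} + \frac{884795}{6} = \frac{141128935}{882}$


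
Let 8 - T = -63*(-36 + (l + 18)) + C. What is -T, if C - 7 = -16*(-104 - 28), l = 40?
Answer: 725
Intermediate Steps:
C = 2119 (C = 7 - 16*(-104 - 28) = 7 - 16*(-132) = 7 + 2112 = 2119)
T = -725 (T = 8 - (-63*(-36 + (40 + 18)) + 2119) = 8 - (-63*(-36 + 58) + 2119) = 8 - (-63*22 + 2119) = 8 - (-1386 + 2119) = 8 - 1*733 = 8 - 733 = -725)
-T = -1*(-725) = 725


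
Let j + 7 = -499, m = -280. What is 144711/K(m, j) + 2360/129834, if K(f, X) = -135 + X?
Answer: -9393447607/41611797 ≈ -225.74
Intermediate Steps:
j = -506 (j = -7 - 499 = -506)
144711/K(m, j) + 2360/129834 = 144711/(-135 - 506) + 2360/129834 = 144711/(-641) + 2360*(1/129834) = 144711*(-1/641) + 1180/64917 = -144711/641 + 1180/64917 = -9393447607/41611797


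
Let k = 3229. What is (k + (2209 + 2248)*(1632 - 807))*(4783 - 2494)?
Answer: 8424101406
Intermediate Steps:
(k + (2209 + 2248)*(1632 - 807))*(4783 - 2494) = (3229 + (2209 + 2248)*(1632 - 807))*(4783 - 2494) = (3229 + 4457*825)*2289 = (3229 + 3677025)*2289 = 3680254*2289 = 8424101406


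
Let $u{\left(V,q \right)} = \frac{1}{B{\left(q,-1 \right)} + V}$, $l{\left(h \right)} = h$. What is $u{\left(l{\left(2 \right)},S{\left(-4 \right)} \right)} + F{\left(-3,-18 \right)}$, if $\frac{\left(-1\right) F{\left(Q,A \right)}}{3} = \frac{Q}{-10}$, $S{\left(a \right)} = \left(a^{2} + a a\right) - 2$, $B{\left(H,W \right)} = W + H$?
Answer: $- \frac{269}{310} \approx -0.86774$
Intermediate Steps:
$B{\left(H,W \right)} = H + W$
$S{\left(a \right)} = -2 + 2 a^{2}$ ($S{\left(a \right)} = \left(a^{2} + a^{2}\right) - 2 = 2 a^{2} - 2 = -2 + 2 a^{2}$)
$F{\left(Q,A \right)} = \frac{3 Q}{10}$ ($F{\left(Q,A \right)} = - 3 \frac{Q}{-10} = - 3 Q \left(- \frac{1}{10}\right) = - 3 \left(- \frac{Q}{10}\right) = \frac{3 Q}{10}$)
$u{\left(V,q \right)} = \frac{1}{-1 + V + q}$ ($u{\left(V,q \right)} = \frac{1}{\left(q - 1\right) + V} = \frac{1}{\left(-1 + q\right) + V} = \frac{1}{-1 + V + q}$)
$u{\left(l{\left(2 \right)},S{\left(-4 \right)} \right)} + F{\left(-3,-18 \right)} = \frac{1}{-1 + 2 - \left(2 - 2 \left(-4\right)^{2}\right)} + \frac{3}{10} \left(-3\right) = \frac{1}{-1 + 2 + \left(-2 + 2 \cdot 16\right)} - \frac{9}{10} = \frac{1}{-1 + 2 + \left(-2 + 32\right)} - \frac{9}{10} = \frac{1}{-1 + 2 + 30} - \frac{9}{10} = \frac{1}{31} - \frac{9}{10} = - \frac{269}{310}$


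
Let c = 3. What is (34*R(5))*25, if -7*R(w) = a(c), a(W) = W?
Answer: -2550/7 ≈ -364.29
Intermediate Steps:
R(w) = -3/7 (R(w) = -⅐*3 = -3/7)
(34*R(5))*25 = (34*(-3/7))*25 = -102/7*25 = -2550/7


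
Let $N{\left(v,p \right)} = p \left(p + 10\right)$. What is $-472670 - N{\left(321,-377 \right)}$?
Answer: $-611029$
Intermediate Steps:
$N{\left(v,p \right)} = p \left(10 + p\right)$
$-472670 - N{\left(321,-377 \right)} = -472670 - - 377 \left(10 - 377\right) = -472670 - \left(-377\right) \left(-367\right) = -472670 - 138359 = -611029$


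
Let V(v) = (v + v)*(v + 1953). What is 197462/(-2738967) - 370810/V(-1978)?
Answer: -103516534507/27088383630 ≈ -3.8214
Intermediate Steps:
V(v) = 2*v*(1953 + v) (V(v) = (2*v)*(1953 + v) = 2*v*(1953 + v))
197462/(-2738967) - 370810/V(-1978) = 197462/(-2738967) - 370810*(-1/(3956*(1953 - 1978))) = 197462*(-1/2738967) - 370810/(2*(-1978)*(-25)) = -197462/2738967 - 370810/98900 = -197462/2738967 - 370810*1/98900 = -197462/2738967 - 37081/9890 = -103516534507/27088383630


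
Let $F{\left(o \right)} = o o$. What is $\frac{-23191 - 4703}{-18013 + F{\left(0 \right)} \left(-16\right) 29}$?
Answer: $\frac{27894}{18013} \approx 1.5485$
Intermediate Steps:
$F{\left(o \right)} = o^{2}$
$\frac{-23191 - 4703}{-18013 + F{\left(0 \right)} \left(-16\right) 29} = \frac{-23191 - 4703}{-18013 + 0^{2} \left(-16\right) 29} = - \frac{27894}{-18013 + 0 \left(-16\right) 29} = - \frac{27894}{-18013 + 0 \cdot 29} = - \frac{27894}{-18013 + 0} = - \frac{27894}{-18013} = \left(-27894\right) \left(- \frac{1}{18013}\right) = \frac{27894}{18013}$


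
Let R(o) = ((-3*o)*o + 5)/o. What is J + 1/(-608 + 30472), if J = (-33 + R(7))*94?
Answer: -1047091561/209048 ≈ -5008.9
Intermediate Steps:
R(o) = (5 - 3*o²)/o (R(o) = (-3*o² + 5)/o = (5 - 3*o²)/o)
J = -35062/7 (J = (-33 + (-3*7 + 5/7))*94 = (-33 + (-21 + 5*(⅐)))*94 = (-33 + (-21 + 5/7))*94 = (-33 - 142/7)*94 = -373/7*94 = -35062/7 ≈ -5008.9)
J + 1/(-608 + 30472) = -35062/7 + 1/(-608 + 30472) = -35062/7 + 1/29864 = -1047091561/209048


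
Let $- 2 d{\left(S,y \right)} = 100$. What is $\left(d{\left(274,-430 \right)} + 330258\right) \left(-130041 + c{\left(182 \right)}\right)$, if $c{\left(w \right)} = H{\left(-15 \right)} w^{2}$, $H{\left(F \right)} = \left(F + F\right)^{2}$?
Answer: $9801088234272$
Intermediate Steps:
$d{\left(S,y \right)} = -50$ ($d{\left(S,y \right)} = \left(- \frac{1}{2}\right) 100 = -50$)
$H{\left(F \right)} = 4 F^{2}$ ($H{\left(F \right)} = \left(2 F\right)^{2} = 4 F^{2}$)
$c{\left(w \right)} = 900 w^{2}$ ($c{\left(w \right)} = 4 \left(-15\right)^{2} w^{2} = 4 \cdot 225 w^{2} = 900 w^{2}$)
$\left(d{\left(274,-430 \right)} + 330258\right) \left(-130041 + c{\left(182 \right)}\right) = \left(-50 + 330258\right) \left(-130041 + 900 \cdot 182^{2}\right) = 330208 \left(-130041 + 900 \cdot 33124\right) = 330208 \left(-130041 + 29811600\right) = 330208 \cdot 29681559 = 9801088234272$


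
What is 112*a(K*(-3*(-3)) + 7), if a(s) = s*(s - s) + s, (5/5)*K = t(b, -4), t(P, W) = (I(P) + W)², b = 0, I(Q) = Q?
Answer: 16912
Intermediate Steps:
t(P, W) = (P + W)²
K = 16 (K = (0 - 4)² = (-4)² = 16)
a(s) = s (a(s) = s*0 + s = 0 + s = s)
112*a(K*(-3*(-3)) + 7) = 112*(16*(-3*(-3)) + 7) = 112*(16*9 + 7) = 112*(144 + 7) = 112*151 = 16912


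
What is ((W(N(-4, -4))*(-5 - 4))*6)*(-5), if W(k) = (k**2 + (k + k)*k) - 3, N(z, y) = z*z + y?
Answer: 115830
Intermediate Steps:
N(z, y) = y + z**2 (N(z, y) = z**2 + y = y + z**2)
W(k) = -3 + 3*k**2 (W(k) = (k**2 + (2*k)*k) - 3 = (k**2 + 2*k**2) - 3 = 3*k**2 - 3 = -3 + 3*k**2)
((W(N(-4, -4))*(-5 - 4))*6)*(-5) = (((-3 + 3*(-4 + (-4)**2)**2)*(-5 - 4))*6)*(-5) = (((-3 + 3*(-4 + 16)**2)*(-9))*6)*(-5) = (((-3 + 3*12**2)*(-9))*6)*(-5) = (((-3 + 3*144)*(-9))*6)*(-5) = (((-3 + 432)*(-9))*6)*(-5) = ((429*(-9))*6)*(-5) = -3861*6*(-5) = -23166*(-5) = 115830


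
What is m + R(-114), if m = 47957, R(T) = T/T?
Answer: 47958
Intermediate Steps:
R(T) = 1
m + R(-114) = 47957 + 1 = 47958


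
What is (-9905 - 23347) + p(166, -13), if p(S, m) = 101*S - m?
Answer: -16473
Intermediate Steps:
p(S, m) = -m + 101*S
(-9905 - 23347) + p(166, -13) = (-9905 - 23347) + (-1*(-13) + 101*166) = -33252 + (13 + 16766) = -33252 + 16779 = -16473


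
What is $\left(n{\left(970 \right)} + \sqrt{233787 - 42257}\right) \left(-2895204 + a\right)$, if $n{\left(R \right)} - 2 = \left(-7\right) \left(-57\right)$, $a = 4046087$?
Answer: $461504083 + 1150883 \sqrt{191530} \approx 9.6518 \cdot 10^{8}$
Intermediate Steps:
$n{\left(R \right)} = 401$ ($n{\left(R \right)} = 2 - -399 = 2 + 399 = 401$)
$\left(n{\left(970 \right)} + \sqrt{233787 - 42257}\right) \left(-2895204 + a\right) = \left(401 + \sqrt{233787 - 42257}\right) \left(-2895204 + 4046087\right) = \left(401 + \sqrt{191530}\right) 1150883 = 461504083 + 1150883 \sqrt{191530}$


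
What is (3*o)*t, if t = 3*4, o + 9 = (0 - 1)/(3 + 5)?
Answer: -657/2 ≈ -328.50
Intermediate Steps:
o = -73/8 (o = -9 + (0 - 1)/(3 + 5) = -9 - 1/8 = -9 - 1*⅛ = -9 - ⅛ = -73/8 ≈ -9.1250)
t = 12
(3*o)*t = (3*(-73/8))*12 = -219/8*12 = -657/2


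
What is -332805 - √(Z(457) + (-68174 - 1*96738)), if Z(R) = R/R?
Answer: -332805 - I*√164911 ≈ -3.3281e+5 - 406.09*I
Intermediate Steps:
Z(R) = 1
-332805 - √(Z(457) + (-68174 - 1*96738)) = -332805 - √(1 + (-68174 - 1*96738)) = -332805 - √(1 + (-68174 - 96738)) = -332805 - √(1 - 164912) = -332805 - √(-164911) = -332805 - I*√164911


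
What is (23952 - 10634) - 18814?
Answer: -5496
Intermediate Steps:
(23952 - 10634) - 18814 = 13318 - 18814 = -5496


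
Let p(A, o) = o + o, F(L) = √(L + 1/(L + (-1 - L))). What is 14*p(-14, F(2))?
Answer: 28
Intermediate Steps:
F(L) = √(-1 + L) (F(L) = √(L + 1/(-1)) = √(L - 1) = √(-1 + L))
p(A, o) = 2*o
14*p(-14, F(2)) = 14*(2*√(-1 + 2)) = 14*(2*√1) = 14*(2*1) = 14*2 = 28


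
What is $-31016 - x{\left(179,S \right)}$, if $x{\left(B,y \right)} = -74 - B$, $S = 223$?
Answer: $-30763$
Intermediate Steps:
$-31016 - x{\left(179,S \right)} = -31016 - \left(-74 - 179\right) = -31016 - -253 = -31016 + 253 = -30763$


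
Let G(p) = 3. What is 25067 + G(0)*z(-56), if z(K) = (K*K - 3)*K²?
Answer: 29500331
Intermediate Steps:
z(K) = K²*(-3 + K²) (z(K) = (K² - 3)*K² = (-3 + K²)*K² = K²*(-3 + K²))
25067 + G(0)*z(-56) = 25067 + 3*((-56)²*(-3 + (-56)²)) = 25067 + 3*(3136*(-3 + 3136)) = 25067 + 3*(3136*3133) = 25067 + 3*9825088 = 25067 + 29475264 = 29500331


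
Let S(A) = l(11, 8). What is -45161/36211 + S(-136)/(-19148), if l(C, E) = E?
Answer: -216258129/173342057 ≈ -1.2476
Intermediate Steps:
S(A) = 8
-45161/36211 + S(-136)/(-19148) = -45161/36211 + 8/(-19148) = -45161*1/36211 + 8*(-1/19148) = -45161/36211 - 2/4787 = -216258129/173342057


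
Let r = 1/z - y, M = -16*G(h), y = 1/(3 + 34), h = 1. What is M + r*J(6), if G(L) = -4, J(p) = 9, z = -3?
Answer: 2248/37 ≈ 60.757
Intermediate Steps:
y = 1/37 ≈ 0.027027
M = 64 (M = -16*(-4) = 64)
r = -40/111 (r = 1/(-3) - 1*1/37 = -1/3 - 1/37 = -40/111 ≈ -0.36036)
M + r*J(6) = 64 - 40/111*9 = 64 - 120/37 = 2248/37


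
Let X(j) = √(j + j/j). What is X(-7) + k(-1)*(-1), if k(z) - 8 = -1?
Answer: -7 + I*√6 ≈ -7.0 + 2.4495*I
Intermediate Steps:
k(z) = 7 (k(z) = 8 - 1 = 7)
X(j) = √(1 + j) (X(j) = √(j + 1) = √(1 + j))
X(-7) + k(-1)*(-1) = √(1 - 7) + 7*(-1) = √(-6) - 7 = I*√6 - 7 = -7 + I*√6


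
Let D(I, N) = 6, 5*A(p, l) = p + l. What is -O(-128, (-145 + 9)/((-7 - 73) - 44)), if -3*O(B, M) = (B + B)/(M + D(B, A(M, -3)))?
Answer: -1984/165 ≈ -12.024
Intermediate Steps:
A(p, l) = l/5 + p/5 (A(p, l) = (p + l)/5 = (l + p)/5 = l/5 + p/5)
O(B, M) = -2*B/(3*(6 + M)) (O(B, M) = -(B + B)/(3*(M + 6)) = -2*B/(3*(6 + M)))
-O(-128, (-145 + 9)/((-7 - 73) - 44)) = -(-2)*(-128)/(18 + 3*((-145 + 9)/((-7 - 73) - 44))) = -(-2)*(-128)/(18 + 3*(-136/(-80 - 44))) = -(-2)*(-128)/(18 + 3*(-136/(-124))) = -(-2)*(-128)/(18 + 3*(-136*(-1/124))) = -(-2)*(-128)/(18 + 3*(34/31)) = -(-2)*(-128)/(18 + 102/31) = -(-2)*(-128)/660/31 = -(-2)*(-128)*31/660 = -1*1984/165 = -1984/165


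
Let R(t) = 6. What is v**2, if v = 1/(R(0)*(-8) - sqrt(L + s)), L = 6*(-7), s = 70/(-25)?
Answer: 25/(16*(60 + I*sqrt(70))**2) ≈ 0.00040951 - 0.00011647*I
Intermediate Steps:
s = -14/5 (s = 70*(-1/25) = -14/5 ≈ -2.8000)
L = -42
v = 1/(-48 - 4*I*sqrt(70)/5) (v = 1/(6*(-8) - sqrt(-42 - 14/5)) = 1/(-48 - sqrt(-224/5)) = 1/(-48 - 4*I*sqrt(70)/5) ≈ -0.020436 + 0.0028497*I)
v**2 = (-15/734 + I*sqrt(70)/2936)**2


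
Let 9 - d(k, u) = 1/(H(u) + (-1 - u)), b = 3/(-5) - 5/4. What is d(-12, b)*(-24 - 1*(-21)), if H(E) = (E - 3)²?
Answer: -262023/9749 ≈ -26.877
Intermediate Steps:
H(E) = (-3 + E)²
b = -37/20 (b = 3*(-⅕) - 5*¼ = -⅗ - 5/4 = -37/20 ≈ -1.8500)
d(k, u) = 9 - 1/(-1 + (-3 + u)² - u) (d(k, u) = 9 - 1/((-3 + u)² + (-1 - u)) = 9 - 1/(-1 + (-3 + u)² - u))
d(-12, b)*(-24 - 1*(-21)) = ((71 - 63*(-37/20) + 9*(-37/20)²)/(8 + (-37/20)² - 7*(-37/20)))*(-24 - 1*(-21)) = ((71 + 2331/20 + 9*(1369/400))/(8 + 1369/400 + 259/20))*(-24 + 21) = ((71 + 2331/20 + 12321/400)/(9749/400))*(-3) = ((400/9749)*(87341/400))*(-3) = (87341/9749)*(-3) = -262023/9749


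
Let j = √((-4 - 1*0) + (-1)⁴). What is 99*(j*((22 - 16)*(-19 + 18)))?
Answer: -594*I*√3 ≈ -1028.8*I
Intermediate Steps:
j = I*√3 (j = √((-4 + 0) + 1) = √(-4 + 1) = √(-3) = I*√3 ≈ 1.732*I)
99*(j*((22 - 16)*(-19 + 18))) = 99*((I*√3)*((22 - 16)*(-19 + 18))) = 99*((I*√3)*(6*(-1))) = 99*((I*√3)*(-6)) = 99*(-6*I*√3) = -594*I*√3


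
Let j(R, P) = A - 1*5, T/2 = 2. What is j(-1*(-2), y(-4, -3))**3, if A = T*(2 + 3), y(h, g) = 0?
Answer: 3375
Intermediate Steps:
T = 4 (T = 2*2 = 4)
A = 20 (A = 4*(2 + 3) = 4*5 = 20)
j(R, P) = 15 (j(R, P) = 20 - 1*5 = 20 - 5 = 15)
j(-1*(-2), y(-4, -3))**3 = 15**3 = 3375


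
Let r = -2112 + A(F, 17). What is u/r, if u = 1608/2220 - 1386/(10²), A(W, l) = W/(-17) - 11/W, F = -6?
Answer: 1239351/199060925 ≈ 0.0062260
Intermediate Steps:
A(W, l) = -11/W - W/17 (A(W, l) = W*(-1/17) - 11/W = -W/17 - 11/W = -11/W - W/17)
r = -215201/102 (r = -2112 + (-11/(-6) - 1/17*(-6)) = -2112 + (-11*(-⅙) + 6/17) = -2112 + (11/6 + 6/17) = -2112 + 223/102 = -215201/102 ≈ -2109.8)
u = -24301/1850 (u = 1608*(1/2220) - 1386/100 = 134/185 - 1386*1/100 = 134/185 - 693/50 = -24301/1850 ≈ -13.136)
u/r = -24301/(1850*(-215201/102)) = -24301/1850*(-102/215201) = 1239351/199060925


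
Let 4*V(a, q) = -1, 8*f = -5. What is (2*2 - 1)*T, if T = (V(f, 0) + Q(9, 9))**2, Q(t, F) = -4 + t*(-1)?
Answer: 8427/16 ≈ 526.69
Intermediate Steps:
f = -5/8 (f = (1/8)*(-5) = -5/8 ≈ -0.62500)
Q(t, F) = -4 - t
V(a, q) = -1/4 (V(a, q) = (1/4)*(-1) = -1/4)
T = 2809/16 (T = (-1/4 + (-4 - 1*9))**2 = (-1/4 + (-4 - 9))**2 = (-1/4 - 13)**2 = (-53/4)**2 = 2809/16 ≈ 175.56)
(2*2 - 1)*T = (2*2 - 1)*(2809/16) = (4 - 1)*(2809/16) = 3*(2809/16) = 8427/16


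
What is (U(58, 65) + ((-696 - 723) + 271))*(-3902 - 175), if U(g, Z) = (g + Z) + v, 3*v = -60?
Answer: 4260465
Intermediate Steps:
v = -20 (v = (⅓)*(-60) = -20)
U(g, Z) = -20 + Z + g (U(g, Z) = (g + Z) - 20 = (Z + g) - 20 = -20 + Z + g)
(U(58, 65) + ((-696 - 723) + 271))*(-3902 - 175) = ((-20 + 65 + 58) + ((-696 - 723) + 271))*(-3902 - 175) = (103 + (-1419 + 271))*(-4077) = (103 - 1148)*(-4077) = -1045*(-4077) = 4260465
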